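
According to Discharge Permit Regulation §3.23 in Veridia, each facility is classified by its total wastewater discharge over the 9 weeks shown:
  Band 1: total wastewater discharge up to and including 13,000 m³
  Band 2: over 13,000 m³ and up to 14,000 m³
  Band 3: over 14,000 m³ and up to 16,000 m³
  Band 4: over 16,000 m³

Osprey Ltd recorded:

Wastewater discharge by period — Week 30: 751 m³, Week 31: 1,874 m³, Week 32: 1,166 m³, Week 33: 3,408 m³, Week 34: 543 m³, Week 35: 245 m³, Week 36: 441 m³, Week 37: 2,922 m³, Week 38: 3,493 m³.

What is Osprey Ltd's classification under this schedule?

Total wastewater discharge: 751 m³ + 1,874 m³ + 1,166 m³ + 3,408 m³ + 543 m³ + 245 m³ + 441 m³ + 2,922 m³ + 3,493 m³ = 14,843 m³.
14,000 m³ < 14,843 m³ ≤ 16,000 m³, so Band 3 applies.

Band 3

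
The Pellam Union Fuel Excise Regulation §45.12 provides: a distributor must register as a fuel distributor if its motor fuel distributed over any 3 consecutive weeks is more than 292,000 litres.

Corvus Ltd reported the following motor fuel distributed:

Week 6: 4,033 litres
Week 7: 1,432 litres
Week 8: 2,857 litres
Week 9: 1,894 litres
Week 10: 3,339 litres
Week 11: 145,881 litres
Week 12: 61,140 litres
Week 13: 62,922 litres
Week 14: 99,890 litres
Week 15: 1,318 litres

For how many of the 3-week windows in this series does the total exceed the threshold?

0

Week 6–Week 8: 4,033 litres + 1,432 litres + 2,857 litres = 8,322 litres (under)
Week 7–Week 9: 1,432 litres + 2,857 litres + 1,894 litres = 6,183 litres (under)
Week 8–Week 10: 2,857 litres + 1,894 litres + 3,339 litres = 8,090 litres (under)
Week 9–Week 11: 1,894 litres + 3,339 litres + 145,881 litres = 151,114 litres (under)
Week 10–Week 12: 3,339 litres + 145,881 litres + 61,140 litres = 210,360 litres (under)
Week 11–Week 13: 145,881 litres + 61,140 litres + 62,922 litres = 269,943 litres (under)
Week 12–Week 14: 61,140 litres + 62,922 litres + 99,890 litres = 223,952 litres (under)
Week 13–Week 15: 62,922 litres + 99,890 litres + 1,318 litres = 164,130 litres (under)
0 windows exceed the threshold.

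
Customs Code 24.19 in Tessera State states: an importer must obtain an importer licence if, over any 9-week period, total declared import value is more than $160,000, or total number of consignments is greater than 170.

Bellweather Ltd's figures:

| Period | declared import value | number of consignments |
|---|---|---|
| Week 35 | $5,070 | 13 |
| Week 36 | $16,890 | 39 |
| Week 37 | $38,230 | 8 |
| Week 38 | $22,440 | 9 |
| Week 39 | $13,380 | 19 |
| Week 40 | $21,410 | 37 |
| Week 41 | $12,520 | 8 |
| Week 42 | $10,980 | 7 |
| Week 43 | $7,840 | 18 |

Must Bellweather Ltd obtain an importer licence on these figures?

No

Total declared import value: $5,070 + $16,890 + $38,230 + $22,440 + $13,380 + $21,410 + $12,520 + $10,980 + $7,840 = $148,760 (≤ $160,000).
Total number of consignments: 13 + 39 + 8 + 9 + 19 + 37 + 8 + 7 + 18 = 158 (≤ 170).
The test is 'or': neither threshold is exceeded.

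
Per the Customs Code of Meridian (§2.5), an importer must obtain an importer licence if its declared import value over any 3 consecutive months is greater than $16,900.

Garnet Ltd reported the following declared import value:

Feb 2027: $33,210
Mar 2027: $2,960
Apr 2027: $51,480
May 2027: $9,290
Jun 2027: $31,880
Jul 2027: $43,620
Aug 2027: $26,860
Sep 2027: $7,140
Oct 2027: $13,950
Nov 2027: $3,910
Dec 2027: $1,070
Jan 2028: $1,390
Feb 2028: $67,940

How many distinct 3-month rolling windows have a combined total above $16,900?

Feb 2027–Apr 2027: $33,210 + $2,960 + $51,480 = $87,650 (over)
Mar 2027–May 2027: $2,960 + $51,480 + $9,290 = $63,730 (over)
Apr 2027–Jun 2027: $51,480 + $9,290 + $31,880 = $92,650 (over)
May 2027–Jul 2027: $9,290 + $31,880 + $43,620 = $84,790 (over)
Jun 2027–Aug 2027: $31,880 + $43,620 + $26,860 = $102,360 (over)
Jul 2027–Sep 2027: $43,620 + $26,860 + $7,140 = $77,620 (over)
Aug 2027–Oct 2027: $26,860 + $7,140 + $13,950 = $47,950 (over)
Sep 2027–Nov 2027: $7,140 + $13,950 + $3,910 = $25,000 (over)
Oct 2027–Dec 2027: $13,950 + $3,910 + $1,070 = $18,930 (over)
Nov 2027–Jan 2028: $3,910 + $1,070 + $1,390 = $6,370 (under)
Dec 2027–Feb 2028: $1,070 + $1,390 + $67,940 = $70,400 (over)
10 windows exceed the threshold.

10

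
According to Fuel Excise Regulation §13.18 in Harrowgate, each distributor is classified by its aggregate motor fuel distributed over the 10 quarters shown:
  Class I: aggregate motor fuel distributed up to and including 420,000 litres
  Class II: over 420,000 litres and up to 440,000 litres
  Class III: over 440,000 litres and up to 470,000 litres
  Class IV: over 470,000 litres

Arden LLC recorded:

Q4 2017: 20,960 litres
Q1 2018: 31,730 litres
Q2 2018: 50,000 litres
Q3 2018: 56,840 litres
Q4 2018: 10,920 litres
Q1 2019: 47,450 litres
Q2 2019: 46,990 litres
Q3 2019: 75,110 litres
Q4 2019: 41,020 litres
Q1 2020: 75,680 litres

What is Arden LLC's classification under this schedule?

Class III

Aggregate motor fuel distributed: 20,960 litres + 31,730 litres + 50,000 litres + 56,840 litres + 10,920 litres + 47,450 litres + 46,990 litres + 75,110 litres + 41,020 litres + 75,680 litres = 456,700 litres.
440,000 litres < 456,700 litres ≤ 470,000 litres, so Class III applies.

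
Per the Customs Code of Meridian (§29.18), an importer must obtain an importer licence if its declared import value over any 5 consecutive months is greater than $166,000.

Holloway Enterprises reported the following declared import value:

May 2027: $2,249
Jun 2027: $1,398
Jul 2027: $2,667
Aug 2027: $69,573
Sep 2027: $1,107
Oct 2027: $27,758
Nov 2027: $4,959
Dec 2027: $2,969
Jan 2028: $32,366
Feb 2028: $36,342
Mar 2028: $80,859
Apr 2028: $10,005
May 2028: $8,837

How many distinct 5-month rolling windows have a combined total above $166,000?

1

May 2027–Sep 2027: $2,249 + $1,398 + $2,667 + $69,573 + $1,107 = $76,994 (under)
Jun 2027–Oct 2027: $1,398 + $2,667 + $69,573 + $1,107 + $27,758 = $102,503 (under)
Jul 2027–Nov 2027: $2,667 + $69,573 + $1,107 + $27,758 + $4,959 = $106,064 (under)
Aug 2027–Dec 2027: $69,573 + $1,107 + $27,758 + $4,959 + $2,969 = $106,366 (under)
Sep 2027–Jan 2028: $1,107 + $27,758 + $4,959 + $2,969 + $32,366 = $69,159 (under)
Oct 2027–Feb 2028: $27,758 + $4,959 + $2,969 + $32,366 + $36,342 = $104,394 (under)
Nov 2027–Mar 2028: $4,959 + $2,969 + $32,366 + $36,342 + $80,859 = $157,495 (under)
Dec 2027–Apr 2028: $2,969 + $32,366 + $36,342 + $80,859 + $10,005 = $162,541 (under)
Jan 2028–May 2028: $32,366 + $36,342 + $80,859 + $10,005 + $8,837 = $168,409 (over)
1 window exceeds the threshold.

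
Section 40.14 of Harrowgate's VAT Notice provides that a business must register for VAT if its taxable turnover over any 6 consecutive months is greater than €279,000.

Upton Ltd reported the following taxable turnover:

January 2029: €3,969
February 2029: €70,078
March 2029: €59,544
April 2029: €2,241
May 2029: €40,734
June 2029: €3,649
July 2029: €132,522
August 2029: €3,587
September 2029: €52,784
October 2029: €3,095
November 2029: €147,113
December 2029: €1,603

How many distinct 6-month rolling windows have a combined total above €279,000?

3

January 2029–June 2029: €3,969 + €70,078 + €59,544 + €2,241 + €40,734 + €3,649 = €180,215 (under)
February 2029–July 2029: €70,078 + €59,544 + €2,241 + €40,734 + €3,649 + €132,522 = €308,768 (over)
March 2029–August 2029: €59,544 + €2,241 + €40,734 + €3,649 + €132,522 + €3,587 = €242,277 (under)
April 2029–September 2029: €2,241 + €40,734 + €3,649 + €132,522 + €3,587 + €52,784 = €235,517 (under)
May 2029–October 2029: €40,734 + €3,649 + €132,522 + €3,587 + €52,784 + €3,095 = €236,371 (under)
June 2029–November 2029: €3,649 + €132,522 + €3,587 + €52,784 + €3,095 + €147,113 = €342,750 (over)
July 2029–December 2029: €132,522 + €3,587 + €52,784 + €3,095 + €147,113 + €1,603 = €340,704 (over)
3 windows exceed the threshold.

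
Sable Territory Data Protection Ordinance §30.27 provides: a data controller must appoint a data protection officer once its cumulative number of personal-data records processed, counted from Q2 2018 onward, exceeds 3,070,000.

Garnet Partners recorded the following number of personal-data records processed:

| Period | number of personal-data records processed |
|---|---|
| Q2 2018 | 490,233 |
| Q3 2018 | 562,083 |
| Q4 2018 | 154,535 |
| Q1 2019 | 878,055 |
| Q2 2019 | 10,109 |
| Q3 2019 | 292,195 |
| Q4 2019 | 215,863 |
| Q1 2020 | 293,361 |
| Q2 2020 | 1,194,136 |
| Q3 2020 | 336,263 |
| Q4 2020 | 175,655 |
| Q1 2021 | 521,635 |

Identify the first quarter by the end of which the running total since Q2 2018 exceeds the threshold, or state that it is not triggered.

Q2 2020

Through Q2 2018: 490,233
Through Q3 2018: 1,052,316
Through Q4 2018: 1,206,851
Through Q1 2019: 2,084,906
Through Q2 2019: 2,095,015
Through Q3 2019: 2,387,210
Through Q4 2019: 2,603,073
Through Q1 2020: 2,896,434
Through Q2 2020: 4,090,570 ← exceeds threshold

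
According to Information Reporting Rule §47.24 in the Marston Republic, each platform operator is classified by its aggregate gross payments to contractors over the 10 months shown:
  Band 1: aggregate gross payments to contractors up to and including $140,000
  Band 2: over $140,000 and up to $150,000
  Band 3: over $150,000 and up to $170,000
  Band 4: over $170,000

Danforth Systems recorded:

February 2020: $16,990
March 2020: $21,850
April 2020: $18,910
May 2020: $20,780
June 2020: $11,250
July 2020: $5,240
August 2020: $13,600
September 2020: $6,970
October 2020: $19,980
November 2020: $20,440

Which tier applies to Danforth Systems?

Band 3

Aggregate gross payments to contractors: $16,990 + $21,850 + $18,910 + $20,780 + $11,250 + $5,240 + $13,600 + $6,970 + $19,980 + $20,440 = $156,010.
$150,000 < $156,010 ≤ $170,000, so Band 3 applies.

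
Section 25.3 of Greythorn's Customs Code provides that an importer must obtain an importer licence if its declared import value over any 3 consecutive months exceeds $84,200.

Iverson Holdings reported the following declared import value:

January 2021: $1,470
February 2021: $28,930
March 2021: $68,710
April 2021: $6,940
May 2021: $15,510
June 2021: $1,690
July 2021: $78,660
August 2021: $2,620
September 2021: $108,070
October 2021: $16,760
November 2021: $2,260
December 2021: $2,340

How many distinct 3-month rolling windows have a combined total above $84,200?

7

January 2021–March 2021: $1,470 + $28,930 + $68,710 = $99,110 (over)
February 2021–April 2021: $28,930 + $68,710 + $6,940 = $104,580 (over)
March 2021–May 2021: $68,710 + $6,940 + $15,510 = $91,160 (over)
April 2021–June 2021: $6,940 + $15,510 + $1,690 = $24,140 (under)
May 2021–July 2021: $15,510 + $1,690 + $78,660 = $95,860 (over)
June 2021–August 2021: $1,690 + $78,660 + $2,620 = $82,970 (under)
July 2021–September 2021: $78,660 + $2,620 + $108,070 = $189,350 (over)
August 2021–October 2021: $2,620 + $108,070 + $16,760 = $127,450 (over)
September 2021–November 2021: $108,070 + $16,760 + $2,260 = $127,090 (over)
October 2021–December 2021: $16,760 + $2,260 + $2,340 = $21,360 (under)
7 windows exceed the threshold.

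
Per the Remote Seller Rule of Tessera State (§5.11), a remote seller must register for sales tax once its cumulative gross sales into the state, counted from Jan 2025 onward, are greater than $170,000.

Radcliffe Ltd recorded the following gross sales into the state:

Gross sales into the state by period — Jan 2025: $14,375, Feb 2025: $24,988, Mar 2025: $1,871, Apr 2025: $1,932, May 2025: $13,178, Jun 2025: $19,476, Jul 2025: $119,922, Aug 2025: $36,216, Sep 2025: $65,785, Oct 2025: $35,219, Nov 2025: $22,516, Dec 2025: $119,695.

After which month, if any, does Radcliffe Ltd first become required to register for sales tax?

Through Jan 2025: $14,375
Through Feb 2025: $39,363
Through Mar 2025: $41,234
Through Apr 2025: $43,166
Through May 2025: $56,344
Through Jun 2025: $75,820
Through Jul 2025: $195,742 ← exceeds threshold

Jul 2025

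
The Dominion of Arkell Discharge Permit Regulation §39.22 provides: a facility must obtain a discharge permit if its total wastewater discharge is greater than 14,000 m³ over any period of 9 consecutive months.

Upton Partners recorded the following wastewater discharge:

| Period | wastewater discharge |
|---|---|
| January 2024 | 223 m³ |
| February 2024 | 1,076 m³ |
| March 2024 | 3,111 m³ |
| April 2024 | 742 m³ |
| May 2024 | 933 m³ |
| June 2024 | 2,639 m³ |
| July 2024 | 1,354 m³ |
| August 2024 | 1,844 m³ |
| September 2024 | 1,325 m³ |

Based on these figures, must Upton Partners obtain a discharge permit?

Total wastewater discharge: 223 m³ + 1,076 m³ + 3,111 m³ + 742 m³ + 933 m³ + 2,639 m³ + 1,354 m³ + 1,844 m³ + 1,325 m³ = 13,247 m³.
13,247 m³ ≤ 14,000 m³, so the threshold is not exceeded.

No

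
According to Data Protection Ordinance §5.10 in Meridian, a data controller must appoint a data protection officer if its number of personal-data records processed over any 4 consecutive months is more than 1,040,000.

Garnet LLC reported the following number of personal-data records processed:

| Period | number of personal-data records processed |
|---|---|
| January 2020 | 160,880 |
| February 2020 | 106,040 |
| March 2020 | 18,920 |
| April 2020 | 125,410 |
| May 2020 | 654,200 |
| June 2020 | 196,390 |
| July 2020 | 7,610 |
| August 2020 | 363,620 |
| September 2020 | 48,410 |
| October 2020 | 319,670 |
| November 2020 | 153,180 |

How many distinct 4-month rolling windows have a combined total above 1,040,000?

January 2020–April 2020: 160,880 + 106,040 + 18,920 + 125,410 = 411,250 (under)
February 2020–May 2020: 106,040 + 18,920 + 125,410 + 654,200 = 904,570 (under)
March 2020–June 2020: 18,920 + 125,410 + 654,200 + 196,390 = 994,920 (under)
April 2020–July 2020: 125,410 + 654,200 + 196,390 + 7,610 = 983,610 (under)
May 2020–August 2020: 654,200 + 196,390 + 7,610 + 363,620 = 1,221,820 (over)
June 2020–September 2020: 196,390 + 7,610 + 363,620 + 48,410 = 616,030 (under)
July 2020–October 2020: 7,610 + 363,620 + 48,410 + 319,670 = 739,310 (under)
August 2020–November 2020: 363,620 + 48,410 + 319,670 + 153,180 = 884,880 (under)
1 window exceeds the threshold.

1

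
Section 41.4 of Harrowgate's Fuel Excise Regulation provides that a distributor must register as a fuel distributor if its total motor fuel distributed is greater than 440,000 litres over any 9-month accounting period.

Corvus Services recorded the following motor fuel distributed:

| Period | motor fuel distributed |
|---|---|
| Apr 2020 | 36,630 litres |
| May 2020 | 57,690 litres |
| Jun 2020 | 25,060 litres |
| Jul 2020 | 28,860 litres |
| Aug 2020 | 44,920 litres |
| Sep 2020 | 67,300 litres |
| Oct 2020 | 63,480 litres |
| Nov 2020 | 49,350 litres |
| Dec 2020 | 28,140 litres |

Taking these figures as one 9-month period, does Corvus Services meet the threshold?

No

Total motor fuel distributed: 36,630 litres + 57,690 litres + 25,060 litres + 28,860 litres + 44,920 litres + 67,300 litres + 63,480 litres + 49,350 litres + 28,140 litres = 401,430 litres.
401,430 litres ≤ 440,000 litres, so the threshold is not exceeded.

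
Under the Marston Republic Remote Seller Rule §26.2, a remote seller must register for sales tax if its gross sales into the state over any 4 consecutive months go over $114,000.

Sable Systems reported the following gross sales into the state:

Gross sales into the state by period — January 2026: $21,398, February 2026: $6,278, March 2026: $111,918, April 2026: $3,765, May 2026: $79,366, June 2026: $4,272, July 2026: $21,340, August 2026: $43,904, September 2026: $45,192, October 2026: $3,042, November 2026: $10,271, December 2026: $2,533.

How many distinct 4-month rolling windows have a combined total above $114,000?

January 2026–April 2026: $21,398 + $6,278 + $111,918 + $3,765 = $143,359 (over)
February 2026–May 2026: $6,278 + $111,918 + $3,765 + $79,366 = $201,327 (over)
March 2026–June 2026: $111,918 + $3,765 + $79,366 + $4,272 = $199,321 (over)
April 2026–July 2026: $3,765 + $79,366 + $4,272 + $21,340 = $108,743 (under)
May 2026–August 2026: $79,366 + $4,272 + $21,340 + $43,904 = $148,882 (over)
June 2026–September 2026: $4,272 + $21,340 + $43,904 + $45,192 = $114,708 (over)
July 2026–October 2026: $21,340 + $43,904 + $45,192 + $3,042 = $113,478 (under)
August 2026–November 2026: $43,904 + $45,192 + $3,042 + $10,271 = $102,409 (under)
September 2026–December 2026: $45,192 + $3,042 + $10,271 + $2,533 = $61,038 (under)
5 windows exceed the threshold.

5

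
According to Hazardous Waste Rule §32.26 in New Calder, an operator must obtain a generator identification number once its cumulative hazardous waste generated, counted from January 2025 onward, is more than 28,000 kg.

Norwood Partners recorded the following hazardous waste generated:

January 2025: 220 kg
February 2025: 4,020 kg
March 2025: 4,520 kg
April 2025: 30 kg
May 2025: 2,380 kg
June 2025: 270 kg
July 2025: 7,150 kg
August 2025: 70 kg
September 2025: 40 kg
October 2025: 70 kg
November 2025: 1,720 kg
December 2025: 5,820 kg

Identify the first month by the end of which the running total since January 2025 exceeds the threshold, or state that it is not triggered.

Not triggered

Through January 2025: 220 kg
Through February 2025: 4,240 kg
Through March 2025: 8,760 kg
Through April 2025: 8,790 kg
Through May 2025: 11,170 kg
Through June 2025: 11,440 kg
Through July 2025: 18,590 kg
Through August 2025: 18,660 kg
Through September 2025: 18,700 kg
Through October 2025: 18,770 kg
Through November 2025: 20,490 kg
Through December 2025: 26,310 kg
Final cumulative total 26,310 kg ≤ 28,000 kg; the threshold is never exceeded.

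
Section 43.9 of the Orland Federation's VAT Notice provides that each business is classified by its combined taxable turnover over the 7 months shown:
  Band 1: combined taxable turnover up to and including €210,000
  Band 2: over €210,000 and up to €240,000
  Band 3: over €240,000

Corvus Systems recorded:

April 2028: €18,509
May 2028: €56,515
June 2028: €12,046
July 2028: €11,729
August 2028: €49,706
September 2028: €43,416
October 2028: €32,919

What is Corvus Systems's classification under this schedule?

Band 2

Combined taxable turnover: €18,509 + €56,515 + €12,046 + €11,729 + €49,706 + €43,416 + €32,919 = €224,840.
€210,000 < €224,840 ≤ €240,000, so Band 2 applies.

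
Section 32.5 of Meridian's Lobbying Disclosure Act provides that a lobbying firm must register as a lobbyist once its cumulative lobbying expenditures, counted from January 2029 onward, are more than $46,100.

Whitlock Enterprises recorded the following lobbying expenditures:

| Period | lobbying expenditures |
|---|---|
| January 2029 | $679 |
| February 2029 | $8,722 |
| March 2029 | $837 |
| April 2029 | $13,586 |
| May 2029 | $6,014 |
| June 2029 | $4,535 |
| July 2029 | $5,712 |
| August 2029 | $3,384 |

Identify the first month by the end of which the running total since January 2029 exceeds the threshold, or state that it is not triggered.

Through January 2029: $679
Through February 2029: $9,401
Through March 2029: $10,238
Through April 2029: $23,824
Through May 2029: $29,838
Through June 2029: $34,373
Through July 2029: $40,085
Through August 2029: $43,469
Final cumulative total $43,469 ≤ $46,100; the threshold is never exceeded.

Not triggered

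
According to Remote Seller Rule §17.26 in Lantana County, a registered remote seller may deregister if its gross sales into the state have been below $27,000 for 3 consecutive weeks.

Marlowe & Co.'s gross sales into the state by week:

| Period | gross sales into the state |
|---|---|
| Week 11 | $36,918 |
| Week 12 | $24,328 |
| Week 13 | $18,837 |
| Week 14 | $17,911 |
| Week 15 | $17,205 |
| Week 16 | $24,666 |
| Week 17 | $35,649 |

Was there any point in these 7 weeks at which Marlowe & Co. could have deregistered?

Yes

Weeks below $27,000: Week 12, Week 13, Week 14, Week 15, Week 16.
Longest run of consecutive weeks below the threshold: 5.
5 ≥ 3, so Marlowe & Co. became eligible.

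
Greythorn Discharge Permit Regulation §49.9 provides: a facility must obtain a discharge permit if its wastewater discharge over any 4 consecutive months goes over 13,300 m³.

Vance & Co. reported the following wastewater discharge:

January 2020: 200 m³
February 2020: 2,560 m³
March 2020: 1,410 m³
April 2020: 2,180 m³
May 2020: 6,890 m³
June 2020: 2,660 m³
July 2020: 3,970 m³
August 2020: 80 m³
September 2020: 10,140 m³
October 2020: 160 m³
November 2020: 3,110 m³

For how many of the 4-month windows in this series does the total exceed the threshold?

5

January 2020–April 2020: 200 m³ + 2,560 m³ + 1,410 m³ + 2,180 m³ = 6,350 m³ (under)
February 2020–May 2020: 2,560 m³ + 1,410 m³ + 2,180 m³ + 6,890 m³ = 13,040 m³ (under)
March 2020–June 2020: 1,410 m³ + 2,180 m³ + 6,890 m³ + 2,660 m³ = 13,140 m³ (under)
April 2020–July 2020: 2,180 m³ + 6,890 m³ + 2,660 m³ + 3,970 m³ = 15,700 m³ (over)
May 2020–August 2020: 6,890 m³ + 2,660 m³ + 3,970 m³ + 80 m³ = 13,600 m³ (over)
June 2020–September 2020: 2,660 m³ + 3,970 m³ + 80 m³ + 10,140 m³ = 16,850 m³ (over)
July 2020–October 2020: 3,970 m³ + 80 m³ + 10,140 m³ + 160 m³ = 14,350 m³ (over)
August 2020–November 2020: 80 m³ + 10,140 m³ + 160 m³ + 3,110 m³ = 13,490 m³ (over)
5 windows exceed the threshold.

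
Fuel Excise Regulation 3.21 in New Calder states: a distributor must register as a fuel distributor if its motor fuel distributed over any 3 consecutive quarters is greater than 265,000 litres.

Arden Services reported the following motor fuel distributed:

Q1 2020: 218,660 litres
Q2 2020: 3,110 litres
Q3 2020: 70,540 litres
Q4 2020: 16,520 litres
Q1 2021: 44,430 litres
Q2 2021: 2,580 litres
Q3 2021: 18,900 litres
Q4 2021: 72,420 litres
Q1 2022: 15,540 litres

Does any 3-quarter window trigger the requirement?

Yes

Q1 2020–Q3 2020: 218,660 litres + 3,110 litres + 70,540 litres = 292,310 litres (over)
Q2 2020–Q4 2020: 3,110 litres + 70,540 litres + 16,520 litres = 90,170 litres (under)
Q3 2020–Q1 2021: 70,540 litres + 16,520 litres + 44,430 litres = 131,490 litres (under)
Q4 2020–Q2 2021: 16,520 litres + 44,430 litres + 2,580 litres = 63,530 litres (under)
Q1 2021–Q3 2021: 44,430 litres + 2,580 litres + 18,900 litres = 65,910 litres (under)
Q2 2021–Q4 2021: 2,580 litres + 18,900 litres + 72,420 litres = 93,900 litres (under)
Q3 2021–Q1 2022: 18,900 litres + 72,420 litres + 15,540 litres = 106,860 litres (under)
At least one window exceeds 265,000 litres.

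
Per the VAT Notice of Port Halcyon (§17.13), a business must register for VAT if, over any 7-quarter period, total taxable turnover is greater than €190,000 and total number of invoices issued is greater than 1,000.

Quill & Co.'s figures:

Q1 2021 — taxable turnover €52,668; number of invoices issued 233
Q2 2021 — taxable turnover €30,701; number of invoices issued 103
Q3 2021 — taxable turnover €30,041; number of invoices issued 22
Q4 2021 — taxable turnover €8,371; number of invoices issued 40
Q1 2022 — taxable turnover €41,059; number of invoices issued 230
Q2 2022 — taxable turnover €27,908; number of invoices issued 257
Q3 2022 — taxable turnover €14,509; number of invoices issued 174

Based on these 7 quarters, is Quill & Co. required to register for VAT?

Yes

Total taxable turnover: €52,668 + €30,701 + €30,041 + €8,371 + €41,059 + €27,908 + €14,509 = €205,257 (> €190,000).
Total number of invoices issued: 233 + 103 + 22 + 40 + 230 + 257 + 174 = 1,059 (> 1,000).
The test is 'and': both thresholds are exceeded.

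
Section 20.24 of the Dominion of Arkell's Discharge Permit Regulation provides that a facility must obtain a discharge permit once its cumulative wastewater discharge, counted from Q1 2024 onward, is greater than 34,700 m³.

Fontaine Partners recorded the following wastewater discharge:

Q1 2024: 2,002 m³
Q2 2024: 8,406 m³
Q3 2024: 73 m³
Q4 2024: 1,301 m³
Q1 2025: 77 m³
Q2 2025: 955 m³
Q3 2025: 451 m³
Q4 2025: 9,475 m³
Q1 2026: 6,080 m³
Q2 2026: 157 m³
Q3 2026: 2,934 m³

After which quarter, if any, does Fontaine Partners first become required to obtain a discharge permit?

Through Q1 2024: 2,002 m³
Through Q2 2024: 10,408 m³
Through Q3 2024: 10,481 m³
Through Q4 2024: 11,782 m³
Through Q1 2025: 11,859 m³
Through Q2 2025: 12,814 m³
Through Q3 2025: 13,265 m³
Through Q4 2025: 22,740 m³
Through Q1 2026: 28,820 m³
Through Q2 2026: 28,977 m³
Through Q3 2026: 31,911 m³
Final cumulative total 31,911 m³ ≤ 34,700 m³; the threshold is never exceeded.

Not triggered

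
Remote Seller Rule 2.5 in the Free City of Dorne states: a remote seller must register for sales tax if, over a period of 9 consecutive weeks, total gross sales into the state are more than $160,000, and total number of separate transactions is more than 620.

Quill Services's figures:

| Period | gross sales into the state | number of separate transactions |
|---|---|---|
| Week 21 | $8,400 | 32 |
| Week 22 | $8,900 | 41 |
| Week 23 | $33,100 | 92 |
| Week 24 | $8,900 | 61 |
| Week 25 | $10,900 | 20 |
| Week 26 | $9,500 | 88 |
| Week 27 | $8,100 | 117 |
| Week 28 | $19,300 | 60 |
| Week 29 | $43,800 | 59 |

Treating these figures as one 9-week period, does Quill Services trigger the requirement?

No

Total gross sales into the state: $8,400 + $8,900 + $33,100 + $8,900 + $10,900 + $9,500 + $8,100 + $19,300 + $43,800 = $150,900 (≤ $160,000).
Total number of separate transactions: 32 + 41 + 92 + 61 + 20 + 88 + 117 + 60 + 59 = 570 (≤ 620).
The test is 'and': the rule requires both, and at least one is not exceeded.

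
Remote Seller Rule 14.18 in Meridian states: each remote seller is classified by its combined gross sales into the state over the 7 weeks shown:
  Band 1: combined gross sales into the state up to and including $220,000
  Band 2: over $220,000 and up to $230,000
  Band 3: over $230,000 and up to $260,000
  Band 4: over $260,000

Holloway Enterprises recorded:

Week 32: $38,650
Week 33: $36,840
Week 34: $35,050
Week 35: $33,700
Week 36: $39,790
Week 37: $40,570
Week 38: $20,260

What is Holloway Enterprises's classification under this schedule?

Band 3

Combined gross sales into the state: $38,650 + $36,840 + $35,050 + $33,700 + $39,790 + $40,570 + $20,260 = $244,860.
$230,000 < $244,860 ≤ $260,000, so Band 3 applies.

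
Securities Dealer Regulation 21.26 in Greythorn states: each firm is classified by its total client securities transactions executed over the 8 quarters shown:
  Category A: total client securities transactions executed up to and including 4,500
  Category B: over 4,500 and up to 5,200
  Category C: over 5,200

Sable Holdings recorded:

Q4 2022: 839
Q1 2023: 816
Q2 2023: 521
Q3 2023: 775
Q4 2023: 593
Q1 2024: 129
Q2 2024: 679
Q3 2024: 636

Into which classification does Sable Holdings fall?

Category B

Total client securities transactions executed: 839 + 816 + 521 + 775 + 593 + 129 + 679 + 636 = 4,988.
4,500 < 4,988 ≤ 5,200, so Category B applies.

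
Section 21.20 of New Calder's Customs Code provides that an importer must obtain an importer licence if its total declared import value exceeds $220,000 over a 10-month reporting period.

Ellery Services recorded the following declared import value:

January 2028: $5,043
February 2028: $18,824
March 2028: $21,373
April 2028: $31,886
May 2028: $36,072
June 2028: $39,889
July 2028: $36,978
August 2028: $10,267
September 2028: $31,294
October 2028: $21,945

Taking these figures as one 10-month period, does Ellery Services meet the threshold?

Yes

Total declared import value: $5,043 + $18,824 + $21,373 + $31,886 + $36,072 + $39,889 + $36,978 + $10,267 + $31,294 + $21,945 = $253,571.
$253,571 > $220,000, so the threshold is exceeded.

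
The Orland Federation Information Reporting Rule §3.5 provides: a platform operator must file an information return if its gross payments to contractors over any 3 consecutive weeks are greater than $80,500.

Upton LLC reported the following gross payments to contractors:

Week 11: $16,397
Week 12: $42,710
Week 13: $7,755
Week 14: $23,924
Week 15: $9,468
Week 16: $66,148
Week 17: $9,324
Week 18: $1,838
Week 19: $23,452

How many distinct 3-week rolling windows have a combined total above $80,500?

2

Week 11–Week 13: $16,397 + $42,710 + $7,755 = $66,862 (under)
Week 12–Week 14: $42,710 + $7,755 + $23,924 = $74,389 (under)
Week 13–Week 15: $7,755 + $23,924 + $9,468 = $41,147 (under)
Week 14–Week 16: $23,924 + $9,468 + $66,148 = $99,540 (over)
Week 15–Week 17: $9,468 + $66,148 + $9,324 = $84,940 (over)
Week 16–Week 18: $66,148 + $9,324 + $1,838 = $77,310 (under)
Week 17–Week 19: $9,324 + $1,838 + $23,452 = $34,614 (under)
2 windows exceed the threshold.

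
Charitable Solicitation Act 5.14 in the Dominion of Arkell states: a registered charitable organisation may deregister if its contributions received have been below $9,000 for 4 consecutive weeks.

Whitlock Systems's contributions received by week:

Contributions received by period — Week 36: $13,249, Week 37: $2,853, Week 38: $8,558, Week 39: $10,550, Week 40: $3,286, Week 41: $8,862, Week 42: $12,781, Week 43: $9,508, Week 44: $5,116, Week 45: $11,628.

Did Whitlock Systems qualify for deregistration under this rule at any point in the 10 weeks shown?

Weeks below $9,000: Week 37, Week 38, Week 40, Week 41, Week 44.
Longest run of consecutive weeks below the threshold: 2.
2 < 4, so Whitlock Systems never became eligible.

No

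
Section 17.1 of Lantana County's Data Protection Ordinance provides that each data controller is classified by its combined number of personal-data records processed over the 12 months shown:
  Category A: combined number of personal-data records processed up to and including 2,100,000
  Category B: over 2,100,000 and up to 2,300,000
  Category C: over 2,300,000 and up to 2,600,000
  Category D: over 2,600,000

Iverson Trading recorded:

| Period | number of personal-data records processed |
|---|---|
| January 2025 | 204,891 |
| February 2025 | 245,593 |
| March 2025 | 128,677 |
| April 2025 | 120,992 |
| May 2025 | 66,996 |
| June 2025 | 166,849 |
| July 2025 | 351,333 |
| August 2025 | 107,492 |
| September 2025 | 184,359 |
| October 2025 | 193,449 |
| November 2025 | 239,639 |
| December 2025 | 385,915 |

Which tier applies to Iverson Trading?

Category C

Combined number of personal-data records processed: 204,891 + 245,593 + 128,677 + 120,992 + 66,996 + 166,849 + 351,333 + 107,492 + 184,359 + 193,449 + 239,639 + 385,915 = 2,396,185.
2,300,000 < 2,396,185 ≤ 2,600,000, so Category C applies.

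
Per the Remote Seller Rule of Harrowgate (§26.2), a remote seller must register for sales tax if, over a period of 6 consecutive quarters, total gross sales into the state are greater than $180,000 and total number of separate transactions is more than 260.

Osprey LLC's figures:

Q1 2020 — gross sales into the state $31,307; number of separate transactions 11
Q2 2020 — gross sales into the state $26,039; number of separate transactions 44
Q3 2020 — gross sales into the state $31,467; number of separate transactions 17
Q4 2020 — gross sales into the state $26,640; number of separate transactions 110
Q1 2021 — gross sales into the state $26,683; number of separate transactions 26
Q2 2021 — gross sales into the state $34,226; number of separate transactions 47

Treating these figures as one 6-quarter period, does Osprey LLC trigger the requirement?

Total gross sales into the state: $31,307 + $26,039 + $31,467 + $26,640 + $26,683 + $34,226 = $176,362 (≤ $180,000).
Total number of separate transactions: 11 + 44 + 17 + 110 + 26 + 47 = 255 (≤ 260).
The test is 'and': the rule requires both, and at least one is not exceeded.

No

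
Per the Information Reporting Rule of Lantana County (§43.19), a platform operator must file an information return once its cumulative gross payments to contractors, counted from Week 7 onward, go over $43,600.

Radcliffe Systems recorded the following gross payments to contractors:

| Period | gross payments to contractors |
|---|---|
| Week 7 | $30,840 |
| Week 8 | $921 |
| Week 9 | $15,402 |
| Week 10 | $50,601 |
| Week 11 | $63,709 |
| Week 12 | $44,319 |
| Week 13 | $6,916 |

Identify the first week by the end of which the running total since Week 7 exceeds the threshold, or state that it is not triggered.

Through Week 7: $30,840
Through Week 8: $31,761
Through Week 9: $47,163 ← exceeds threshold

Week 9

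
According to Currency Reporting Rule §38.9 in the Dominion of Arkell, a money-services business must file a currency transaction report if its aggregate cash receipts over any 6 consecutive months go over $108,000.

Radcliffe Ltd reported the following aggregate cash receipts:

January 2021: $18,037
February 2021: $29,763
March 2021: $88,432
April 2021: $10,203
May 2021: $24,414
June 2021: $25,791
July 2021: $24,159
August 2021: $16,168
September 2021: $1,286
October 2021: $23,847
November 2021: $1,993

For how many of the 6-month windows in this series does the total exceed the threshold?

4

January 2021–June 2021: $18,037 + $29,763 + $88,432 + $10,203 + $24,414 + $25,791 = $196,640 (over)
February 2021–July 2021: $29,763 + $88,432 + $10,203 + $24,414 + $25,791 + $24,159 = $202,762 (over)
March 2021–August 2021: $88,432 + $10,203 + $24,414 + $25,791 + $24,159 + $16,168 = $189,167 (over)
April 2021–September 2021: $10,203 + $24,414 + $25,791 + $24,159 + $16,168 + $1,286 = $102,021 (under)
May 2021–October 2021: $24,414 + $25,791 + $24,159 + $16,168 + $1,286 + $23,847 = $115,665 (over)
June 2021–November 2021: $25,791 + $24,159 + $16,168 + $1,286 + $23,847 + $1,993 = $93,244 (under)
4 windows exceed the threshold.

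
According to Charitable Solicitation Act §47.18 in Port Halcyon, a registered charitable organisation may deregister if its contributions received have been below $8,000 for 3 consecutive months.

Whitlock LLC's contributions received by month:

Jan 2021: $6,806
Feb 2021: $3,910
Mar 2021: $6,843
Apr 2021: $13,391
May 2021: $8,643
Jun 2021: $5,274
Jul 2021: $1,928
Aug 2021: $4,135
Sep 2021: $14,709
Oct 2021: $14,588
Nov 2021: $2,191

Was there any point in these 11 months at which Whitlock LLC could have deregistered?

Months below $8,000: Jan 2021, Feb 2021, Mar 2021, Jun 2021, Jul 2021, Aug 2021, Nov 2021.
Longest run of consecutive months below the threshold: 3.
3 ≥ 3, so Whitlock LLC became eligible.

Yes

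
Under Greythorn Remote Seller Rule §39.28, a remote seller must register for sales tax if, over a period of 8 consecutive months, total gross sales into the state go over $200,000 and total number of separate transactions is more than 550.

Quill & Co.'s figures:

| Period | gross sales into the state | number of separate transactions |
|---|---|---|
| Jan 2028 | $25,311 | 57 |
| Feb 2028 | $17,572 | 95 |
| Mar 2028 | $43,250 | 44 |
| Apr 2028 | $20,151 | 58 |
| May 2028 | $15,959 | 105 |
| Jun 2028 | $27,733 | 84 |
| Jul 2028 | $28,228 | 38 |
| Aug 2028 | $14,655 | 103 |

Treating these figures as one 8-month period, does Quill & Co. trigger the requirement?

Total gross sales into the state: $25,311 + $17,572 + $43,250 + $20,151 + $15,959 + $27,733 + $28,228 + $14,655 = $192,859 (≤ $200,000).
Total number of separate transactions: 57 + 95 + 44 + 58 + 105 + 84 + 38 + 103 = 584 (> 550).
The test is 'and': the rule requires both, and at least one is not exceeded.

No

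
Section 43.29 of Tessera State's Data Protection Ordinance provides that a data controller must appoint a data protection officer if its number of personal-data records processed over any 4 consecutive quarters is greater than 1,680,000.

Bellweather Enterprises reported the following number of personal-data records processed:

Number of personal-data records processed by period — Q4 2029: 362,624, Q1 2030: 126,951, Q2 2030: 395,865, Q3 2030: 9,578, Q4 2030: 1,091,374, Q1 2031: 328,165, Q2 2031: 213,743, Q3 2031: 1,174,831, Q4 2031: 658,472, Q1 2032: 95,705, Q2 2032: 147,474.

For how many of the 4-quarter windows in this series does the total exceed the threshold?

5

Q4 2029–Q3 2030: 362,624 + 126,951 + 395,865 + 9,578 = 895,018 (under)
Q1 2030–Q4 2030: 126,951 + 395,865 + 9,578 + 1,091,374 = 1,623,768 (under)
Q2 2030–Q1 2031: 395,865 + 9,578 + 1,091,374 + 328,165 = 1,824,982 (over)
Q3 2030–Q2 2031: 9,578 + 1,091,374 + 328,165 + 213,743 = 1,642,860 (under)
Q4 2030–Q3 2031: 1,091,374 + 328,165 + 213,743 + 1,174,831 = 2,808,113 (over)
Q1 2031–Q4 2031: 328,165 + 213,743 + 1,174,831 + 658,472 = 2,375,211 (over)
Q2 2031–Q1 2032: 213,743 + 1,174,831 + 658,472 + 95,705 = 2,142,751 (over)
Q3 2031–Q2 2032: 1,174,831 + 658,472 + 95,705 + 147,474 = 2,076,482 (over)
5 windows exceed the threshold.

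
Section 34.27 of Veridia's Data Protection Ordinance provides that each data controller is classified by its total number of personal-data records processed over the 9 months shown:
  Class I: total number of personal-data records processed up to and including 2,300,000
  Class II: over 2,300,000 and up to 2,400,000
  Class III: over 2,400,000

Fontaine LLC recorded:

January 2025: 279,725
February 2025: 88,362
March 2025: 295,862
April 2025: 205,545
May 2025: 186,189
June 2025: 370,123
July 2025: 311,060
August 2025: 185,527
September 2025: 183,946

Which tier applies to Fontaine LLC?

Class I

Total number of personal-data records processed: 279,725 + 88,362 + 295,862 + 205,545 + 186,189 + 370,123 + 311,060 + 185,527 + 183,946 = 2,106,339.
2,106,339 ≤ 2,300,000, so Class I applies.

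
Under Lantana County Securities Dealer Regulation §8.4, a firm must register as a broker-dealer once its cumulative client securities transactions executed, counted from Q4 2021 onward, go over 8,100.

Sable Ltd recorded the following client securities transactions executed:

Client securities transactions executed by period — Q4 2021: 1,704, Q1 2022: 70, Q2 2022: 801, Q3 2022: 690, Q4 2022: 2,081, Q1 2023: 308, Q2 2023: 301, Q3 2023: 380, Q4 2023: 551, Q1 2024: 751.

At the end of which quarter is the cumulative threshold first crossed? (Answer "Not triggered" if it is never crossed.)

Not triggered

Through Q4 2021: 1,704
Through Q1 2022: 1,774
Through Q2 2022: 2,575
Through Q3 2022: 3,265
Through Q4 2022: 5,346
Through Q1 2023: 5,654
Through Q2 2023: 5,955
Through Q3 2023: 6,335
Through Q4 2023: 6,886
Through Q1 2024: 7,637
Final cumulative total 7,637 ≤ 8,100; the threshold is never exceeded.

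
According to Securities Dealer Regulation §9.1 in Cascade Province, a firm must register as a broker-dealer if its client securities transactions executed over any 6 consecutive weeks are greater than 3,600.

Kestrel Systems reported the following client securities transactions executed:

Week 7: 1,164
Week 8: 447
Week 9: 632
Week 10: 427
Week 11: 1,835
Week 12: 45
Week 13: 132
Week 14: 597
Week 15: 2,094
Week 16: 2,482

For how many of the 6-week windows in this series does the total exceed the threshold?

4

Week 7–Week 12: 1,164 + 447 + 632 + 427 + 1,835 + 45 = 4,550 (over)
Week 8–Week 13: 447 + 632 + 427 + 1,835 + 45 + 132 = 3,518 (under)
Week 9–Week 14: 632 + 427 + 1,835 + 45 + 132 + 597 = 3,668 (over)
Week 10–Week 15: 427 + 1,835 + 45 + 132 + 597 + 2,094 = 5,130 (over)
Week 11–Week 16: 1,835 + 45 + 132 + 597 + 2,094 + 2,482 = 7,185 (over)
4 windows exceed the threshold.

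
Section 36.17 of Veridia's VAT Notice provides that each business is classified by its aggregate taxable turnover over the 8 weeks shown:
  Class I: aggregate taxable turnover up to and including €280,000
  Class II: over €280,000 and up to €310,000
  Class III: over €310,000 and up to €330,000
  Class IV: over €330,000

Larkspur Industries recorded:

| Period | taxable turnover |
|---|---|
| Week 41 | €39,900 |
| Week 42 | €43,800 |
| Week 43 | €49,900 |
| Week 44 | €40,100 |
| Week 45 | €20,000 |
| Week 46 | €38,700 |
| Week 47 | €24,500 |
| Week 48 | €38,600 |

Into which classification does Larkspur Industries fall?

Aggregate taxable turnover: €39,900 + €43,800 + €49,900 + €40,100 + €20,000 + €38,700 + €24,500 + €38,600 = €295,500.
€280,000 < €295,500 ≤ €310,000, so Class II applies.

Class II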